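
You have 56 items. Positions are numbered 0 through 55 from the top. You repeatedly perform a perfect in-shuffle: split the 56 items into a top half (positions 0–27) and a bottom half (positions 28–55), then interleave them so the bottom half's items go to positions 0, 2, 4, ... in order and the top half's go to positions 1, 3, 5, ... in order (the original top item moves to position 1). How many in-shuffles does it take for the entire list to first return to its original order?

18

The in-shuffle permutes the 56 positions with cycle lengths [2, 18, 18, 18].
Every item is home exactly when every cycle has completed a whole number of laps, i.e. after lcm(2, 18) = 18 in-shuffles.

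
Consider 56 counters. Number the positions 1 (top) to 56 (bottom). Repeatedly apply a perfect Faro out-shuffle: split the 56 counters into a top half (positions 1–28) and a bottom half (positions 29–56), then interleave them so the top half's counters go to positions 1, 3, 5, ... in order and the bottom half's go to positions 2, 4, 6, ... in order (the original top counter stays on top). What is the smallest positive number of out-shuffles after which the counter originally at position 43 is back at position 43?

Follow position 43 under repeated out-shuffles:
43 → 30 → 4 → 7 → 13 → 25 → 49 → 42 → 28 → 55 → 54 → 52 → 48 → 40 → 24 → 47 → 38 → 20 → 39 → 22 → 43
It first returns after 20 out-shuffles.

20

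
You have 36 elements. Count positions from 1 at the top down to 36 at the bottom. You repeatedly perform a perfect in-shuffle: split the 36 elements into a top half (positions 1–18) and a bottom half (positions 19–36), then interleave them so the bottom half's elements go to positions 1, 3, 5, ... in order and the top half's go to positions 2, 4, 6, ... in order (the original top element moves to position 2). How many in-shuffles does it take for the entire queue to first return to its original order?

36

The in-shuffle permutes the 36 positions with cycle lengths [36].
Every element is home exactly when every cycle has completed a whole number of laps, i.e. after lcm(36) = 36 in-shuffles.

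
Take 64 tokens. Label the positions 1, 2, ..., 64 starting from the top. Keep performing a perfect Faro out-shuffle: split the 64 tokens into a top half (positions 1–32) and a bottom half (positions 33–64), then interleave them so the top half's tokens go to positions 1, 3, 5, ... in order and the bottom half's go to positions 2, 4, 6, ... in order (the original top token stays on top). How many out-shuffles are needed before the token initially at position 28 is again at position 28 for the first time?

3

Follow position 28 under repeated out-shuffles:
28 → 55 → 46 → 28
It first returns after 3 out-shuffles.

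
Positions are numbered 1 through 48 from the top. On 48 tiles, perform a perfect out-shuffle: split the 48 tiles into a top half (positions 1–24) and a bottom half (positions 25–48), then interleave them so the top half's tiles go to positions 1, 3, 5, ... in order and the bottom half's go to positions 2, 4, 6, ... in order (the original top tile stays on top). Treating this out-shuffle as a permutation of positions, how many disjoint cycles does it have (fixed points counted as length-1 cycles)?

Trace each unvisited position around until it returns:
(1) (2 3 5 9 17 33 ... len 23) (6 11 21 41 34 20 ... len 23) (48)
4 cycles in total.

4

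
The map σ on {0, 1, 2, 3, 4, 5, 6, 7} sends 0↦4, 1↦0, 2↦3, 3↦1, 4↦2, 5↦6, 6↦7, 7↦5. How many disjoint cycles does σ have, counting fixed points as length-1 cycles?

Cycle decomposition: (0 4 2 3 1) (5 6 7).
2 cycles.

2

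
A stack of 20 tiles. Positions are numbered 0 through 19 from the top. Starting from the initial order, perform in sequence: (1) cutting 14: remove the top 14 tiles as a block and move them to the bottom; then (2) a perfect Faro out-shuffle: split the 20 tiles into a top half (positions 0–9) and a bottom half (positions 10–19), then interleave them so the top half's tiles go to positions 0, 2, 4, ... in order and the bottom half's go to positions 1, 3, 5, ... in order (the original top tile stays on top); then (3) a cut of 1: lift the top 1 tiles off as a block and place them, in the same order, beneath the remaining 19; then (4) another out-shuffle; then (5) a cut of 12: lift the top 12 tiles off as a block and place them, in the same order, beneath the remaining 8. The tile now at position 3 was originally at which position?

Undo the operations in reverse order, starting from position 3:
  undo op 5 (cut 12): 3 ← 15
  undo op 4 (out-shuffle, from bottom half): 15 ← 17
  undo op 3 (cut 1): 17 ← 18
  undo op 2 (out-shuffle, from top half): 18 ← 9
  undo op 1 (cut 14): 9 ← 3
So the tile at position 3 came from original position 3.

3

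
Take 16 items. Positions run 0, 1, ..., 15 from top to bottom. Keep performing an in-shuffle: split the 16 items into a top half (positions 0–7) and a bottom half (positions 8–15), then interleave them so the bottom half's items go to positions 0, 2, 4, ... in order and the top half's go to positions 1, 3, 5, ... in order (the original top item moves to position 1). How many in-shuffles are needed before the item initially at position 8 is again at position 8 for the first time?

8

Follow position 8 under repeated in-shuffles:
8 → 0 → 1 → 3 → 7 → 15 → 14 → 12 → 8
It first returns after 8 in-shuffles.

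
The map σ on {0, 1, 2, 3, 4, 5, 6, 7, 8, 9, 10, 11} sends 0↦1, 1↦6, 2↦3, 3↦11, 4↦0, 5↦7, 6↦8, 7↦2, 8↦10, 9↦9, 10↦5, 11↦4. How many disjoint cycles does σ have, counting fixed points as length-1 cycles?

Cycle decomposition: (0 1 6 8 10 5 7 2 3 11 4) (9).
2 cycles.

2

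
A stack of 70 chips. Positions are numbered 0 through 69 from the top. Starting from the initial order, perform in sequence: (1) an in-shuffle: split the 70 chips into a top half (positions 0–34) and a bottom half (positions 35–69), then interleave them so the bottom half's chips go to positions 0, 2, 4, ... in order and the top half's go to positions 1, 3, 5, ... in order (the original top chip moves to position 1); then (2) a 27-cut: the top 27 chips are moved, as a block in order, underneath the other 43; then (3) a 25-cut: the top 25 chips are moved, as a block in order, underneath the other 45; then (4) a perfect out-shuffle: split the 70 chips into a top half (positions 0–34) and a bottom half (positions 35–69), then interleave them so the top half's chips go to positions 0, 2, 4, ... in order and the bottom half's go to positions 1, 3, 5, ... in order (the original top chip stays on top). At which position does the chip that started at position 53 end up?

39

Track the chip from position 53 forward through each operation:
  after op 1 (in-shuffle): 53 → 36
  after op 2 (cut 27): 36 → 9
  after op 3 (cut 25): 9 → 54
  after op 4 (out-shuffle): 54 → 39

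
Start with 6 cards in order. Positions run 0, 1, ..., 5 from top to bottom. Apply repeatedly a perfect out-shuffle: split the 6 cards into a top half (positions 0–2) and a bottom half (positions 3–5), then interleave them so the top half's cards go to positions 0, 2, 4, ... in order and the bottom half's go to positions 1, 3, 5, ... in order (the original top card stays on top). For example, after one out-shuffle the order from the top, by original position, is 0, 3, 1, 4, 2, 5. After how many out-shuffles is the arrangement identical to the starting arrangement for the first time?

The out-shuffle permutes the 6 positions with cycle lengths [1, 1, 4].
Every card is home exactly when every cycle has completed a whole number of laps, i.e. after lcm(1, 4) = 4 out-shuffles.

4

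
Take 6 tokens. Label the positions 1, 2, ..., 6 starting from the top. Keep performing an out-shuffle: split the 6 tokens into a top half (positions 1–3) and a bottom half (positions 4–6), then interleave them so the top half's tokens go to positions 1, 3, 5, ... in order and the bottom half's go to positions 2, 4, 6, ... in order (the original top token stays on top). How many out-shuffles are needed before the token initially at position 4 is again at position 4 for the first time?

Follow position 4 under repeated out-shuffles:
4 → 2 → 3 → 5 → 4
It first returns after 4 out-shuffles.

4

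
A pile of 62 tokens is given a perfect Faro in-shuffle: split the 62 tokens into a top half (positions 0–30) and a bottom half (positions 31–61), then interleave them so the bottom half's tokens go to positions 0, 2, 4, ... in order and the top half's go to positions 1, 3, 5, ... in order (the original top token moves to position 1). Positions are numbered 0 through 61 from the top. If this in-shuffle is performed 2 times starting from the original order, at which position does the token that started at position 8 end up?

35

Track the token's position through each in-shuffle:
8 → 17 → 35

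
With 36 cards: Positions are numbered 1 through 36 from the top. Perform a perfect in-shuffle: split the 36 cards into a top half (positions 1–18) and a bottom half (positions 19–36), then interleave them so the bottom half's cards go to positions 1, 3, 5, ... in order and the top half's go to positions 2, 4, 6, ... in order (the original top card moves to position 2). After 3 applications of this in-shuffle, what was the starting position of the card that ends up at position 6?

Work backwards from position 6, undoing one in-shuffle at a time:
6 ← 3 ← 20 ← 10
So the card now at position 6 started at position 10.

10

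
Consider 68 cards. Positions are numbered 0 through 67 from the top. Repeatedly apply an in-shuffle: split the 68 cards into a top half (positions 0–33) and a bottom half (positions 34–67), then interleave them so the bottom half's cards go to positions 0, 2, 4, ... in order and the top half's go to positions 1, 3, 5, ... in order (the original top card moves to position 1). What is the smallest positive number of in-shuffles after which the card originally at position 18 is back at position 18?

Follow position 18 under repeated in-shuffles:
18 → 37 → 6 → 13 → 27 → 55 → 42 → 16 → ... → 18 (length 22)
It first returns after 22 in-shuffles.

22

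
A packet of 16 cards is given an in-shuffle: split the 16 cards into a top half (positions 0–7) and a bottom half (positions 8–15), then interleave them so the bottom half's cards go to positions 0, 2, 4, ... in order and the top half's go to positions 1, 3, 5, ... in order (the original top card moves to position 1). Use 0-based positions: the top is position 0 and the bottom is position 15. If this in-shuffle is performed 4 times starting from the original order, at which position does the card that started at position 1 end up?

14

Track the card's position through each in-shuffle:
1 → 3 → 7 → 15 → 14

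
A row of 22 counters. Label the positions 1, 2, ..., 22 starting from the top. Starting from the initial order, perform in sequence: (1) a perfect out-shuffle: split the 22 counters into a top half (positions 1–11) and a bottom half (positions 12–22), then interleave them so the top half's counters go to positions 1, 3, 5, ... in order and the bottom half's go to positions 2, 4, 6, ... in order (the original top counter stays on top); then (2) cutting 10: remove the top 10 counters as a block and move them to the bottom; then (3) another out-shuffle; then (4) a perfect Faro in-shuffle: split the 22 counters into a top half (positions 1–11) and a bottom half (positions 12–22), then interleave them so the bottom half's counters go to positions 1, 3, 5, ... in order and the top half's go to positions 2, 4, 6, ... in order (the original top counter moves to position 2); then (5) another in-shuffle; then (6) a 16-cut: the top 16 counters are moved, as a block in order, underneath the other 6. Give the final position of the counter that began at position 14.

Track the counter from position 14 forward through each operation:
  after op 1 (out-shuffle): 14 → 6
  after op 2 (cut 10): 6 → 18
  after op 3 (out-shuffle): 18 → 14
  after op 4 (in-shuffle): 14 → 5
  after op 5 (in-shuffle): 5 → 10
  after op 6 (cut 16): 10 → 16

16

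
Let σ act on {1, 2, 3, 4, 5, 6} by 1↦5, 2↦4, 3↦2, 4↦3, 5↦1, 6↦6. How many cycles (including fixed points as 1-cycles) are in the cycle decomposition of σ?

3

Cycle decomposition: (1 5) (2 4 3) (6).
3 cycles.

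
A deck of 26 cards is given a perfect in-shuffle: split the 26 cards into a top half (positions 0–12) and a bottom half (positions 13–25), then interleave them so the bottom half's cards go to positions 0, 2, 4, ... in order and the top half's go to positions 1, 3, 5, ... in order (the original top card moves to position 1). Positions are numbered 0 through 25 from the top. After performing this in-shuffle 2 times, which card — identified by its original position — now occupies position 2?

20

Work backwards from position 2, undoing one in-shuffle at a time:
2 ← 14 ← 20
So the card now at position 2 started at position 20.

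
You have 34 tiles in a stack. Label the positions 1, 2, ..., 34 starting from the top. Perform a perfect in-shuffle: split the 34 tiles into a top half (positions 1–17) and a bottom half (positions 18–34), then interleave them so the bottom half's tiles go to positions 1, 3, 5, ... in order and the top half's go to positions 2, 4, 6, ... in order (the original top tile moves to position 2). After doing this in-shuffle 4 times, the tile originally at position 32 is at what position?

Track the tile's position through each in-shuffle:
32 → 29 → 23 → 11 → 22

22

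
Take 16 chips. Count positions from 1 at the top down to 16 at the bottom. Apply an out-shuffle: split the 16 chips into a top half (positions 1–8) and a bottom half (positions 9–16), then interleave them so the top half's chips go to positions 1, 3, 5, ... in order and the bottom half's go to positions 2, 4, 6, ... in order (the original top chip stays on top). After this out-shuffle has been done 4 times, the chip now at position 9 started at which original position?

9

Work backwards from position 9, undoing one out-shuffle at a time:
9 ← 5 ← 3 ← 2 ← 9
So the chip now at position 9 started at position 9.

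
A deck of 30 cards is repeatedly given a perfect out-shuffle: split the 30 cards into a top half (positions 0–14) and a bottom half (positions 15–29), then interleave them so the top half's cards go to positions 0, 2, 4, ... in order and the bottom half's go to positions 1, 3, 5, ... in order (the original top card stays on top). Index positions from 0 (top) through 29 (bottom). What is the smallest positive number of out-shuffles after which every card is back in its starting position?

28

The out-shuffle permutes the 30 positions with cycle lengths [1, 1, 28].
Every card is home exactly when every cycle has completed a whole number of laps, i.e. after lcm(1, 28) = 28 out-shuffles.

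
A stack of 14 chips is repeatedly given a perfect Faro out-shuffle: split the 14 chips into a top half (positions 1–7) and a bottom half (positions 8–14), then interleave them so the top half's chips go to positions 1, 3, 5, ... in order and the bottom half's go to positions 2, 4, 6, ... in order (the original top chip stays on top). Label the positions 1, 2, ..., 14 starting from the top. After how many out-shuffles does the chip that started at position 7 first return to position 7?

Follow position 7 under repeated out-shuffles:
7 → 13 → 12 → 10 → 6 → 11 → 8 → 2 → 3 → 5 → 9 → 4 → 7
It first returns after 12 out-shuffles.

12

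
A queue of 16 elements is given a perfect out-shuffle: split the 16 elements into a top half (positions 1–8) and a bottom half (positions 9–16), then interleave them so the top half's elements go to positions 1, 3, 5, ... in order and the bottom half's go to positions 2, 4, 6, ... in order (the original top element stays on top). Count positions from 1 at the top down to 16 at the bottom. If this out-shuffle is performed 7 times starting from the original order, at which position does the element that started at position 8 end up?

Track the element's position through each out-shuffle:
8 → 15 → 14 → 12 → 8 → 15 → 14 → 12

12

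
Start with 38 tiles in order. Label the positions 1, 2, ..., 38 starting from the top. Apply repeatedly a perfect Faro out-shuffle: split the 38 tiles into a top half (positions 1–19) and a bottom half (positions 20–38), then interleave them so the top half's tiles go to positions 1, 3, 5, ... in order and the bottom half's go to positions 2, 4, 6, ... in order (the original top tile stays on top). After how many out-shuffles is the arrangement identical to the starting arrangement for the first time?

36

The out-shuffle permutes the 38 positions with cycle lengths [1, 1, 36].
Every tile is home exactly when every cycle has completed a whole number of laps, i.e. after lcm(1, 36) = 36 out-shuffles.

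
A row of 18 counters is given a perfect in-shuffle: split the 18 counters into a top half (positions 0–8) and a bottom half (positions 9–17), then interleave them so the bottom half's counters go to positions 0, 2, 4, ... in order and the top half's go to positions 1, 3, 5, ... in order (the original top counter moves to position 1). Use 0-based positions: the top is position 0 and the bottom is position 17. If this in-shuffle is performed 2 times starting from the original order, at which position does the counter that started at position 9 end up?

1

Track the counter's position through each in-shuffle:
9 → 0 → 1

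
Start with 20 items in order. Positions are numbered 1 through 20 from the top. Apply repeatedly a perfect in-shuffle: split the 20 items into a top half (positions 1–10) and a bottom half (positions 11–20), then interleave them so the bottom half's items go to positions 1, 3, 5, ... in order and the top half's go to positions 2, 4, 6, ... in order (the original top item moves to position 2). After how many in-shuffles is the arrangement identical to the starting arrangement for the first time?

The in-shuffle permutes the 20 positions with cycle lengths [2, 3, 3, 6, 6].
Every item is home exactly when every cycle has completed a whole number of laps, i.e. after lcm(2, 3, 6) = 6 in-shuffles.

6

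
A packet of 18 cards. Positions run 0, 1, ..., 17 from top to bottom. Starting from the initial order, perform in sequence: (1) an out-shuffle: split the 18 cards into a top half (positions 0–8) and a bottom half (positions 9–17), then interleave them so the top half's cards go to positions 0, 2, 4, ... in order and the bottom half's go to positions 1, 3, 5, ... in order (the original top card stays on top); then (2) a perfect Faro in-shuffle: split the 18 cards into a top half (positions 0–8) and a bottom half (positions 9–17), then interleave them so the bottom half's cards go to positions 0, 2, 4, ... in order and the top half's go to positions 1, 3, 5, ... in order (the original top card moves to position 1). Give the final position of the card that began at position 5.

Track the card from position 5 forward through each operation:
  after op 1 (out-shuffle): 5 → 10
  after op 2 (in-shuffle): 10 → 2

2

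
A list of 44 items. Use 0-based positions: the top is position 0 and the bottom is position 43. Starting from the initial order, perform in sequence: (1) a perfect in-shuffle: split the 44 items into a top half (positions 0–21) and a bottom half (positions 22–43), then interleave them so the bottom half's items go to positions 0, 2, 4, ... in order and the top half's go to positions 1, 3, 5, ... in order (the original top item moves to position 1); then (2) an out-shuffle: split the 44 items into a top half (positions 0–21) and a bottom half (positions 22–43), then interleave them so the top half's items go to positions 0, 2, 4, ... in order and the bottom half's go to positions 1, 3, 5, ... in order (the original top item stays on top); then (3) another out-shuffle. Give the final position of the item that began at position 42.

Track the item from position 42 forward through each operation:
  after op 1 (in-shuffle): 42 → 40
  after op 2 (out-shuffle): 40 → 37
  after op 3 (out-shuffle): 37 → 31

31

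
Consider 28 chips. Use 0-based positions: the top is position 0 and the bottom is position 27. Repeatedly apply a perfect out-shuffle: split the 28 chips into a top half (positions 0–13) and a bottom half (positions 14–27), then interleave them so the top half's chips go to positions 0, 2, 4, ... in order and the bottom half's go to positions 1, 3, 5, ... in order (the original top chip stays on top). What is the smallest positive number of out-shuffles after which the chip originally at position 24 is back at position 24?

Follow position 24 under repeated out-shuffles:
24 → 21 → 15 → 3 → 6 → 12 → 24
It first returns after 6 out-shuffles.

6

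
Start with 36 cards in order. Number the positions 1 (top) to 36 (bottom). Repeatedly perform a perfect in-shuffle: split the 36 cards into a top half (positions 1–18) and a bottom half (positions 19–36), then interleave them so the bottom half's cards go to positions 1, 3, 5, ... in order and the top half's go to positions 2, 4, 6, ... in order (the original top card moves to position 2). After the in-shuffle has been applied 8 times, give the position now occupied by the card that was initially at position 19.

17

Track the card's position through each in-shuffle:
19 → 1 → 2 → 4 → 8 → 16 → 32 → 27 → 17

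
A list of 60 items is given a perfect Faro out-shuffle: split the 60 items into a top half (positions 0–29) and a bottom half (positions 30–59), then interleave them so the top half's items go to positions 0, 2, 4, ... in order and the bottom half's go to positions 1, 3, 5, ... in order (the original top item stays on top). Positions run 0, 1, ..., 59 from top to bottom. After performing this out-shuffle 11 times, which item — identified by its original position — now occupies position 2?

Work backwards from position 2, undoing one out-shuffle at a time:
2 ← 1 ← 30 ← 15 ← 37 ← 48 ← 24 ← 12 ← 6 ← 3 ← 31 ← 45
So the item now at position 2 started at position 45.

45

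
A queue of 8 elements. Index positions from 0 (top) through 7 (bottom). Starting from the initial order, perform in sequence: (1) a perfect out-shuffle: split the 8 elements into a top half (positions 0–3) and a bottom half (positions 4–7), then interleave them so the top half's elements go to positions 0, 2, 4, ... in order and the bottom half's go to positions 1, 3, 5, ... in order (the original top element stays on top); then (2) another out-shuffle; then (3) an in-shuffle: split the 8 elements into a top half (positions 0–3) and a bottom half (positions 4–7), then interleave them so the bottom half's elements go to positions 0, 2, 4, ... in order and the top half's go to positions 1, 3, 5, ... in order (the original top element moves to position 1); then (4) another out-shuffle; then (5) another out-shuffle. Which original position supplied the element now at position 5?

Undo the operations in reverse order, starting from position 5:
  undo op 5 (out-shuffle, from bottom half): 5 ← 6
  undo op 4 (out-shuffle, from top half): 6 ← 3
  undo op 3 (in-shuffle, from top half): 3 ← 1
  undo op 2 (out-shuffle, from bottom half): 1 ← 4
  undo op 1 (out-shuffle, from top half): 4 ← 2
So the element at position 5 came from original position 2.

2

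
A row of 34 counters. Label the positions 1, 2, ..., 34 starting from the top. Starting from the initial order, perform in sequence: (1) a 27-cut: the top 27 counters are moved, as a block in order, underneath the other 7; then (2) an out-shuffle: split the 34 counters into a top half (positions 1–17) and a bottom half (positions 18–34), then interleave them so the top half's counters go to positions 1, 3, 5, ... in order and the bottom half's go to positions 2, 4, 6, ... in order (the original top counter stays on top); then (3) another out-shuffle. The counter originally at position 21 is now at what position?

Track the counter from position 21 forward through each operation:
  after op 1 (cut 27): 21 → 28
  after op 2 (out-shuffle): 28 → 22
  after op 3 (out-shuffle): 22 → 10

10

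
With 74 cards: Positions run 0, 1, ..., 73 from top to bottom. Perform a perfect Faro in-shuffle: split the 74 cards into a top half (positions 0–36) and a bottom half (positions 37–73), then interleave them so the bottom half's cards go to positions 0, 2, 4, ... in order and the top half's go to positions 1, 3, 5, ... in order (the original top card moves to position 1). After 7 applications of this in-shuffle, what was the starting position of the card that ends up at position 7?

60

Work backwards from position 7, undoing one in-shuffle at a time:
7 ← 3 ← 1 ← 0 ← 37 ← 18 ← 46 ← 60
So the card now at position 7 started at position 60.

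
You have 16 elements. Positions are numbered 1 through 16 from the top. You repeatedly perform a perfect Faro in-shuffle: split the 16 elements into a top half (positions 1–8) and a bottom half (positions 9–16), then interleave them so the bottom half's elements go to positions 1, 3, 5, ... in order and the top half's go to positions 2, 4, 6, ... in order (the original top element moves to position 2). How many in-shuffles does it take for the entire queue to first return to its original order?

The in-shuffle permutes the 16 positions with cycle lengths [8, 8].
Every element is home exactly when every cycle has completed a whole number of laps, i.e. after lcm(8) = 8 in-shuffles.

8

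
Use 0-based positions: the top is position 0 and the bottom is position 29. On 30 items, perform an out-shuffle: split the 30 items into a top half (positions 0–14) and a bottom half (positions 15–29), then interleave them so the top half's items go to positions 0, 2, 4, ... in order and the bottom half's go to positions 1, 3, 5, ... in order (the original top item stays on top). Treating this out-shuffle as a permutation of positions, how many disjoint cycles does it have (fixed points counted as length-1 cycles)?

Trace each unvisited position around until it returns:
(0) (1 2 4 8 16 3 ... len 28) (29)
3 cycles in total.

3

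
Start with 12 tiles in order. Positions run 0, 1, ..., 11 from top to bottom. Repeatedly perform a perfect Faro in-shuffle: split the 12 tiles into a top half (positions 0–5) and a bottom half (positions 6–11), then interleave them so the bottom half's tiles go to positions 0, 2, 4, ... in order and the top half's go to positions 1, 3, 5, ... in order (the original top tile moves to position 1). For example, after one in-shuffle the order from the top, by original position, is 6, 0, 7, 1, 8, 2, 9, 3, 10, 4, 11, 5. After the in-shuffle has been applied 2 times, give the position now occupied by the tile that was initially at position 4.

Track the tile's position through each in-shuffle:
4 → 9 → 6

6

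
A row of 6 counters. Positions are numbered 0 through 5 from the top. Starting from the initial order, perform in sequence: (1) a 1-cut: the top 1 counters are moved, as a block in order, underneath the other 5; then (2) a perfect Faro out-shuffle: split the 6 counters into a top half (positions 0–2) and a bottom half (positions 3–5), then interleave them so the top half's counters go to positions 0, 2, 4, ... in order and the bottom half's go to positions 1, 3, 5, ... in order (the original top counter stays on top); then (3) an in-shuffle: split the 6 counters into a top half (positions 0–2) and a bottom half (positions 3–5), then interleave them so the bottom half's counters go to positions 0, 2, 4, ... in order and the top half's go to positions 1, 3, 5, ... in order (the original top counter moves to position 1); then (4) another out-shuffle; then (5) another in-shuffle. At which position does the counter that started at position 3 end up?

2

Track the counter from position 3 forward through each operation:
  after op 1 (cut 1): 3 → 2
  after op 2 (out-shuffle): 2 → 4
  after op 3 (in-shuffle): 4 → 2
  after op 4 (out-shuffle): 2 → 4
  after op 5 (in-shuffle): 4 → 2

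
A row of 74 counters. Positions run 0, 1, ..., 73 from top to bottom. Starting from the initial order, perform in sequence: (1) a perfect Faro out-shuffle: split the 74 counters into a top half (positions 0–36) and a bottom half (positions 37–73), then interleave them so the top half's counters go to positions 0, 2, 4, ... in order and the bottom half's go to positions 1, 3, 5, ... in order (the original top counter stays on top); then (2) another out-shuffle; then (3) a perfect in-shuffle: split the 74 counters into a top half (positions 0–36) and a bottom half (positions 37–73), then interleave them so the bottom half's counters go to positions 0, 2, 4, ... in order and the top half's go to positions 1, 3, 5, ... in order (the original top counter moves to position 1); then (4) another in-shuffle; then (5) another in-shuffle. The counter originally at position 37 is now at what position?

23

Track the counter from position 37 forward through each operation:
  after op 1 (out-shuffle): 37 → 1
  after op 2 (out-shuffle): 1 → 2
  after op 3 (in-shuffle): 2 → 5
  after op 4 (in-shuffle): 5 → 11
  after op 5 (in-shuffle): 11 → 23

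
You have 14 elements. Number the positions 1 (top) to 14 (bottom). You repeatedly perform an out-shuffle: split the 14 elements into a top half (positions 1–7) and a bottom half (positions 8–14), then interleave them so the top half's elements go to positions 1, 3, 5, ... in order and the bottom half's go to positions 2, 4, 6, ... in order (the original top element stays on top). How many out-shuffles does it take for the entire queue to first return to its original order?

The out-shuffle permutes the 14 positions with cycle lengths [1, 1, 12].
Every element is home exactly when every cycle has completed a whole number of laps, i.e. after lcm(1, 12) = 12 out-shuffles.

12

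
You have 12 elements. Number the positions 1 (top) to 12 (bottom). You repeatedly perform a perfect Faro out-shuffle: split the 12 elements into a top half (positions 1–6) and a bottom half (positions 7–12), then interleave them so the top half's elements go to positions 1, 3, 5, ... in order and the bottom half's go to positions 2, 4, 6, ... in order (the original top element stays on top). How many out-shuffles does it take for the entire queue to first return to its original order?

10

The out-shuffle permutes the 12 positions with cycle lengths [1, 1, 10].
Every element is home exactly when every cycle has completed a whole number of laps, i.e. after lcm(1, 10) = 10 out-shuffles.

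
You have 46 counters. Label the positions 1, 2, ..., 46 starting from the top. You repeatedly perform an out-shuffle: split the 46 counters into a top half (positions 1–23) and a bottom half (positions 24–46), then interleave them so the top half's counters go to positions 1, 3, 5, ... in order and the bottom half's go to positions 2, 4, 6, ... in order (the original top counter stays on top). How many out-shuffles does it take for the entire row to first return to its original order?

12

The out-shuffle permutes the 46 positions with cycle lengths [1, 1, 2, 4, 4, 4, 6, 12, 12].
Every counter is home exactly when every cycle has completed a whole number of laps, i.e. after lcm(1, 2, 4, 6, 12) = 12 out-shuffles.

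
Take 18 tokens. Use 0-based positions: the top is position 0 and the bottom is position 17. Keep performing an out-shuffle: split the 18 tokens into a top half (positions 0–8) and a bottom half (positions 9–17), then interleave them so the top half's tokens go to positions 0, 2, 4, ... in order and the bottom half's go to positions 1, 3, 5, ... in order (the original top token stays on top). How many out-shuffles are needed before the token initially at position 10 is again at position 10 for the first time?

8

Follow position 10 under repeated out-shuffles:
10 → 3 → 6 → 12 → 7 → 14 → 11 → 5 → 10
It first returns after 8 out-shuffles.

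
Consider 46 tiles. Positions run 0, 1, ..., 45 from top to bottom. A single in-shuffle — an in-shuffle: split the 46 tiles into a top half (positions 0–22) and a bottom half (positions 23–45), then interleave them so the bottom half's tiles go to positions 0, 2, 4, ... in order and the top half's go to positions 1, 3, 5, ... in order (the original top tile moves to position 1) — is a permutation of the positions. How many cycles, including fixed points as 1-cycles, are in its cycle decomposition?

Trace each unvisited position around until it returns:
(0 1 3 7 15 31 ... len 23) (4 9 19 39 32 18 ... len 23)
2 cycles in total.

2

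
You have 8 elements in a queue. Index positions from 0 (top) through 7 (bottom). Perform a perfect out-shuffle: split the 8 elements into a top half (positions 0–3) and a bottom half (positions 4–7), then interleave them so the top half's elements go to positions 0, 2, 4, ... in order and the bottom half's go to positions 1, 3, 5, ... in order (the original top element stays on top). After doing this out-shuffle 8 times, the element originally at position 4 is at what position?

2

Track the element's position through each out-shuffle:
4 → 1 → 2 → 4 → 1 → 2 → 4 → 1 → 2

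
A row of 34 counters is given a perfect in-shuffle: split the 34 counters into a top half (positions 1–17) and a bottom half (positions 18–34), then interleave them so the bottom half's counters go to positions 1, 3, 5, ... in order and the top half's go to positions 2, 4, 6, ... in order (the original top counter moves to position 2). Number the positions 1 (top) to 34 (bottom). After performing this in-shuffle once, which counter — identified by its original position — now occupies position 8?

Work backwards from position 8, undoing one in-shuffle at a time:
8 ← 4
So the counter now at position 8 started at position 4.

4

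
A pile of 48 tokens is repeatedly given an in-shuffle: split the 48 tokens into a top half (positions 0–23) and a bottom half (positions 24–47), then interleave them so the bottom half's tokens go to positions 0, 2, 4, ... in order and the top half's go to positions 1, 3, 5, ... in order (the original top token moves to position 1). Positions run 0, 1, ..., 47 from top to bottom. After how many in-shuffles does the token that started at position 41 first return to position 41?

3

Follow position 41 under repeated in-shuffles:
41 → 34 → 20 → 41
It first returns after 3 in-shuffles.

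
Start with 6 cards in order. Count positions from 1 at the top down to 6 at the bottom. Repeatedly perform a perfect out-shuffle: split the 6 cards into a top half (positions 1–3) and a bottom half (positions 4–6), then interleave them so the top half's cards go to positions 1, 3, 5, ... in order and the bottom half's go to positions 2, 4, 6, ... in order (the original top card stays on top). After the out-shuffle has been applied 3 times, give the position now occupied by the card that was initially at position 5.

Track the card's position through each out-shuffle:
5 → 4 → 2 → 3

3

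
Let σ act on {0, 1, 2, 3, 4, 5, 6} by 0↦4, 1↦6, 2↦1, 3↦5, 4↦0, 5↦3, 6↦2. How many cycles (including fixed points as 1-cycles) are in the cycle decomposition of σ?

3

Cycle decomposition: (0 4) (1 6 2) (3 5).
3 cycles.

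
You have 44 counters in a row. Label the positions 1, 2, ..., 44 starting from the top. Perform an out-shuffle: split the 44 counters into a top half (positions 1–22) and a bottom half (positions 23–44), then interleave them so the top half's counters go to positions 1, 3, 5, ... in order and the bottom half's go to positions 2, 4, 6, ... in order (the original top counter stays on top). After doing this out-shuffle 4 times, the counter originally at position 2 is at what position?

Track the counter's position through each out-shuffle:
2 → 3 → 5 → 9 → 17

17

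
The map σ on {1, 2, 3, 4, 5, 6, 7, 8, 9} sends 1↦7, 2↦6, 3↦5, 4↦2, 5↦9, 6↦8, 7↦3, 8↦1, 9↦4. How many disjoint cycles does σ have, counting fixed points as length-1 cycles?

1

Cycle decomposition: (1 7 3 5 9 4 2 6 8).
1 cycle.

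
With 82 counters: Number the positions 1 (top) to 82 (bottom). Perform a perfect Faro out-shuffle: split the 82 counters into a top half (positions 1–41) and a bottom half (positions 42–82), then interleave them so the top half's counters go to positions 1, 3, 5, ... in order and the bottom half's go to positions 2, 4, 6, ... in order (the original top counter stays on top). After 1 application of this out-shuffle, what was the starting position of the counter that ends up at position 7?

4

Work backwards from position 7, undoing one out-shuffle at a time:
7 ← 4
So the counter now at position 7 started at position 4.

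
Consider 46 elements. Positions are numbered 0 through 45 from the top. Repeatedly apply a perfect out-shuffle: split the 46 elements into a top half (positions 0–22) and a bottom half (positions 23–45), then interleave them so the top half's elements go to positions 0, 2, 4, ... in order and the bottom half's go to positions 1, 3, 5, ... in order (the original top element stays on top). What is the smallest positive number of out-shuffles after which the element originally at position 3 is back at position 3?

4

Follow position 3 under repeated out-shuffles:
3 → 6 → 12 → 24 → 3
It first returns after 4 out-shuffles.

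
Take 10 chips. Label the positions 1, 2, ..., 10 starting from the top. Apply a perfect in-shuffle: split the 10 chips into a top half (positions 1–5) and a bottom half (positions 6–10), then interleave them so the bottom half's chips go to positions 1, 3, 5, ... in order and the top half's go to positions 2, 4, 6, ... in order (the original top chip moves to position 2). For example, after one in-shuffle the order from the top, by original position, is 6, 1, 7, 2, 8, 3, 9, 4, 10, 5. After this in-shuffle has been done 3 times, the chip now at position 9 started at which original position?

8

Work backwards from position 9, undoing one in-shuffle at a time:
9 ← 10 ← 5 ← 8
So the chip now at position 9 started at position 8.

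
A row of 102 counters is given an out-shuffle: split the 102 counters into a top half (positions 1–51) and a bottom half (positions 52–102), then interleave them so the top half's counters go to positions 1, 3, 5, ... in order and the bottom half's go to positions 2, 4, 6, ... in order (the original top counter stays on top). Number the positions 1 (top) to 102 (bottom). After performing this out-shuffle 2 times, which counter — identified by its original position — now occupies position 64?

Work backwards from position 64, undoing one out-shuffle at a time:
64 ← 83 ← 42
So the counter now at position 64 started at position 42.

42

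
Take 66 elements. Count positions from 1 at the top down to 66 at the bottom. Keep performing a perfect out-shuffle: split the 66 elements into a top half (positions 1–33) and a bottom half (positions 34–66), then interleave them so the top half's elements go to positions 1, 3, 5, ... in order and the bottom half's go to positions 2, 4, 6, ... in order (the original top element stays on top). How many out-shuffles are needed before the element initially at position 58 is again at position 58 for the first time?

12

Follow position 58 under repeated out-shuffles:
58 → 50 → 34 → 2 → 3 → 5 → 9 → 17 → 33 → 65 → 64 → 62 → 58
It first returns after 12 out-shuffles.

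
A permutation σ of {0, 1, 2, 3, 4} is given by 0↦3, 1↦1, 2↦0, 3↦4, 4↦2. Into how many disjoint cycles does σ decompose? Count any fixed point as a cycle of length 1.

2

Cycle decomposition: (0 3 4 2) (1).
2 cycles.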